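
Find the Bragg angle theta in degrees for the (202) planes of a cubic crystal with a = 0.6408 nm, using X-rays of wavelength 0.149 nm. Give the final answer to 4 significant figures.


d = a / sqrt(h^2+k^2+l^2)
d = 0.6408 / sqrt(8) = 0.226557 nm
lambda = 2*d*sin(theta)  =>  sin(theta) = lambda / (2*d)
sin(theta) = 0.149 / (2 * 0.226557) = 0.328836
theta = 19.2 deg


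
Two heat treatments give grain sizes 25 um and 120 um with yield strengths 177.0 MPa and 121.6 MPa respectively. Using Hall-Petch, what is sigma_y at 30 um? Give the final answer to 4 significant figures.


sigma_y = sigma0 + k / sqrt(d)
1/sqrt(d1) = 1/sqrt(2.5e-05) = 200;  1/sqrt(d2) = 91.2871
k = (sigma1 - sigma2) / (1/sqrt(d1) - 1/sqrt(d2)) = (177.0 - 121.6) / (200 - 91.2871) = 0.509599 MPa*m^0.5
sigma0 = sigma1 - k/sqrt(d1) = 177.0 - 0.509599*200 = 75.0802 MPa
sigma_y(d3) = 75.0802 + 0.509599 / sqrt(3e-05) = 168.1 MPa


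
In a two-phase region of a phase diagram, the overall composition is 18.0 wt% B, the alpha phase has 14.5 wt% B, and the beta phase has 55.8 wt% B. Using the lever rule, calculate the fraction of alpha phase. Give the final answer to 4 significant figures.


f_alpha = (C_beta - C0) / (C_beta - C_alpha)
f_alpha = (55.8 - 18.0) / (55.8 - 14.5)
f_alpha = 0.9153


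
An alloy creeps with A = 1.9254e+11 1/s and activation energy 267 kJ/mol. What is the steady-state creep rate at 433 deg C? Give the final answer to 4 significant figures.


rate = A * exp(-Q / (R*T))
T = 433 + 273.15 = 706.15 K
rate = 1.9254e+11 * exp(-267e3 / (8.314 * 706.15))
rate = 3.416e-09 1/s


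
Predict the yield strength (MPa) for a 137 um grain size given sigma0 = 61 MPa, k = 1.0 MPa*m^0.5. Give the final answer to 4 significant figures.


sigma_y = sigma0 + k / sqrt(d)
d = 137 um = 1.37e-04 m
sigma_y = 61 + 1.0 / sqrt(1.37e-04)
sigma_y = 146.4 MPa


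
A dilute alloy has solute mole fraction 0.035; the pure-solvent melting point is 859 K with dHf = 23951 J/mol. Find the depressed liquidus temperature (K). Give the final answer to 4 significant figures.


dT = R*Tm^2*x / dHf
dT = 8.314 * 859^2 * 0.035 / 23951
dT = 8.9648 K
T_new = 859 - 8.9648 = 850 K


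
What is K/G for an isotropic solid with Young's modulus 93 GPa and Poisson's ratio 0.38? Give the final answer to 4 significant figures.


G = E / (2*(1+nu))
G = 93 / (2*(1+0.38)) = 33.6957 GPa
K = E / (3*(1-2*nu))
K = 93 / (3*(1-2*0.38)) = 129.167 GPa
K/G = 129.167 / 33.6957 = 3.833


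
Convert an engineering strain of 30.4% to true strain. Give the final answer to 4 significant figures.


epsilon_true = ln(1 + epsilon_eng)
epsilon_true = ln(1 + 0.304)
epsilon_true = 0.2654


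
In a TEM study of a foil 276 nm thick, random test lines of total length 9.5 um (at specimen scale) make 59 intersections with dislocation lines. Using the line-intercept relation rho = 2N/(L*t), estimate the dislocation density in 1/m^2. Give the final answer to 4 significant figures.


rho = 2N / (L * t)
L = 9.5 um = 9.5e-06 m, t = 276 nm = 2.76e-07 m
rho = 2 * 59 / (9.5e-06 * 2.76e-07)
rho = 4.5e+13 1/m^2


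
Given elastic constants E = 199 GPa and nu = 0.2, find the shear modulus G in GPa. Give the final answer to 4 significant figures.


G = E / (2*(1+nu))
G = 199 / (2*(1+0.2))
G = 82.92 GPa


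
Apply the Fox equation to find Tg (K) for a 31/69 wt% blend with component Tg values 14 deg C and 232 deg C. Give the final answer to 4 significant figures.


1/Tg = w1/Tg1 + w2/Tg2 (in Kelvin)
Tg1 = 287.15 K, Tg2 = 505.15 K
1/Tg = 0.31/287.15 + 0.69/505.15
Tg = 408.9 K


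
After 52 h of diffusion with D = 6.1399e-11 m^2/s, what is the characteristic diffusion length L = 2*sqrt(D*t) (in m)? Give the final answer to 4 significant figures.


t = 52 hr = 187200 s
Diffusion length = 2*sqrt(D*t)
= 2*sqrt(6.1399e-11 * 187200)
= 6.781e-03 m


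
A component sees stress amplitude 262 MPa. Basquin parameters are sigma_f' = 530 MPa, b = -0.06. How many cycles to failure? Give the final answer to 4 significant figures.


sigma_a = sigma_f' * (2*Nf)^b
2*Nf = (sigma_a / sigma_f')^(1/b)
2*Nf = (262 / 530)^(1/-0.06)
2*Nf = 125770
Nf = 62880 cycles


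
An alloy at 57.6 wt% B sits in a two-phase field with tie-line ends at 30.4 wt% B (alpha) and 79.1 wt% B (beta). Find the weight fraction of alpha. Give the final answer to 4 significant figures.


f_alpha = (C_beta - C0) / (C_beta - C_alpha)
f_alpha = (79.1 - 57.6) / (79.1 - 30.4)
f_alpha = 0.4415


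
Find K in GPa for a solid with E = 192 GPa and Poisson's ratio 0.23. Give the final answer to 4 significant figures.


K = E / (3*(1-2*nu))
K = 192 / (3*(1-2*0.23))
K = 118.5 GPa


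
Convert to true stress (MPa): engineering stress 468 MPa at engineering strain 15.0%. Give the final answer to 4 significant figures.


sigma_true = sigma_eng * (1 + epsilon_eng)
sigma_true = 468 * (1 + 0.15)
sigma_true = 538.2 MPa


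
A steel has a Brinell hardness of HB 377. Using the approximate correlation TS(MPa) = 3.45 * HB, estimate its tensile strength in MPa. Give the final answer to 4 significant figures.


TS (MPa) = 3.45 * HB
TS = 3.45 * 377
TS = 1301 MPa


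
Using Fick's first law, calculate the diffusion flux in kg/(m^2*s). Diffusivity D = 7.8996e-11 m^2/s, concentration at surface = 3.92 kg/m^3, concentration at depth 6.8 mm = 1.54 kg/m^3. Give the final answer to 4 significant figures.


J = -D * (dC/dx) = D * (C1 - C2) / dx
J = 7.8996e-11 * (3.92 - 1.54) / 6.8e-03
J = 2.765e-08 kg/(m^2*s)


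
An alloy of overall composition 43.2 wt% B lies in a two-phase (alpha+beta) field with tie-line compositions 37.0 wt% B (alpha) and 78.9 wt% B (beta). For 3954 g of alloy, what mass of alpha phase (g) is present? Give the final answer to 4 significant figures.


f_alpha = (C_beta - C0) / (C_beta - C_alpha)
f_alpha = (78.9 - 43.2) / (78.9 - 37.0) = 0.852029
m_alpha = f_alpha * m_total = 0.852029 * 3954 = 3369 g


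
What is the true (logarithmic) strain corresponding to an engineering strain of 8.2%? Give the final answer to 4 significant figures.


epsilon_true = ln(1 + epsilon_eng)
epsilon_true = ln(1 + 0.082)
epsilon_true = 0.07881


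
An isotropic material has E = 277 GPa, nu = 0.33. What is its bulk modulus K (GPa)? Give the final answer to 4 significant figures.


K = E / (3*(1-2*nu))
K = 277 / (3*(1-2*0.33))
K = 271.6 GPa


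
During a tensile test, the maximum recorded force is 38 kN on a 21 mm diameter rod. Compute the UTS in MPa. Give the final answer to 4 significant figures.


A0 = pi*(d/2)^2 = pi*(21/2)^2 = 346.361 mm^2
UTS = F_max / A0 = 38*1000 / 346.361
UTS = 109.7 MPa


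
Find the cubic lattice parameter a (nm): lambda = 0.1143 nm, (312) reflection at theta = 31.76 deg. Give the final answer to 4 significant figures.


d = lambda / (2*sin(theta))
d = 0.1143 / (2*sin(31.76 deg))
d = 0.108575 nm
a = d * sqrt(h^2+k^2+l^2) = 0.108575 * sqrt(14)
a = 0.4063 nm


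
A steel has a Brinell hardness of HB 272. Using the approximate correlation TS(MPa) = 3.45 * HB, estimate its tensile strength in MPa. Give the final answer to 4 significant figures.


TS (MPa) = 3.45 * HB
TS = 3.45 * 272
TS = 938.4 MPa


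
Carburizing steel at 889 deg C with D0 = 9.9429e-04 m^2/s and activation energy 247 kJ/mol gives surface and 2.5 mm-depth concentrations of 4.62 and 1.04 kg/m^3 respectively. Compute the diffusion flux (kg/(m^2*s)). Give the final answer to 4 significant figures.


Step 1: D = D0 * exp(-Qd/(R*T))
T = 889 + 273.15 = 1162.15 K
D = 9.9429e-04 * exp(-247e3 / (8.314 * 1162.15)) = 7.85801e-15 m^2/s
Step 2: J = D * (C1 - C2) / dx
J = 7.85801e-15 * (4.62 - 1.04) / 2.5e-03
J = 1.125e-11 kg/(m^2*s)


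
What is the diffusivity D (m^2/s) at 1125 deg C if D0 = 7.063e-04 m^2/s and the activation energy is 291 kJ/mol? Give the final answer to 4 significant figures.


D = D0 * exp(-Qd / (R*T))
T = 1398.15 K
D = 7.063e-04 * exp(-291e3 / (8.314 * 1398.15))
D = 9.482e-15 m^2/s


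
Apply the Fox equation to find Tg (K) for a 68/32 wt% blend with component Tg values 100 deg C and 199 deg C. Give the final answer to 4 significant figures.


1/Tg = w1/Tg1 + w2/Tg2 (in Kelvin)
Tg1 = 373.15 K, Tg2 = 472.15 K
1/Tg = 0.68/373.15 + 0.32/472.15
Tg = 400 K


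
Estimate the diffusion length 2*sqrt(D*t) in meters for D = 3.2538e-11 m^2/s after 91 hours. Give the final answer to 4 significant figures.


t = 91 hr = 327600 s
Diffusion length = 2*sqrt(D*t)
= 2*sqrt(3.2538e-11 * 327600)
= 6.53e-03 m


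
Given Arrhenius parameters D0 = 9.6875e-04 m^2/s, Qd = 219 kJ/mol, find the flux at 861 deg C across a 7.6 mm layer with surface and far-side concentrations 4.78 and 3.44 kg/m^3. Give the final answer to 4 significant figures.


Step 1: D = D0 * exp(-Qd/(R*T))
T = 861 + 273.15 = 1134.15 K
D = 9.6875e-04 * exp(-219e3 / (8.314 * 1134.15)) = 7.93486e-14 m^2/s
Step 2: J = D * (C1 - C2) / dx
J = 7.93486e-14 * (4.78 - 3.44) / 7.6e-03
J = 1.399e-11 kg/(m^2*s)


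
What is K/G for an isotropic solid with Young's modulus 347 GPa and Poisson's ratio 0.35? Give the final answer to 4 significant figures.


G = E / (2*(1+nu))
G = 347 / (2*(1+0.35)) = 128.519 GPa
K = E / (3*(1-2*nu))
K = 347 / (3*(1-2*0.35)) = 385.556 GPa
K/G = 385.556 / 128.519 = 3


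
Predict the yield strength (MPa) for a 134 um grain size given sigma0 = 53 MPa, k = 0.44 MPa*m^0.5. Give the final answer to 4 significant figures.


sigma_y = sigma0 + k / sqrt(d)
d = 134 um = 1.34e-04 m
sigma_y = 53 + 0.44 / sqrt(1.34e-04)
sigma_y = 91.01 MPa


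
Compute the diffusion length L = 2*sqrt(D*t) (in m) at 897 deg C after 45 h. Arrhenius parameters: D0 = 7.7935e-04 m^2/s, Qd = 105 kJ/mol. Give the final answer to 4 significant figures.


Step 1: D = D0 * exp(-Qd/(R*T))
T = 1170.15 K
D = 7.7935e-04 * exp(-105e3 / (8.314 * 1170.15)) = 1.60118e-08 m^2/s
Step 2: L = 2*sqrt(D*t)
t = 45 h = 162000 s
L = 2*sqrt(1.60118e-08 * 162000) = 0.1019 m


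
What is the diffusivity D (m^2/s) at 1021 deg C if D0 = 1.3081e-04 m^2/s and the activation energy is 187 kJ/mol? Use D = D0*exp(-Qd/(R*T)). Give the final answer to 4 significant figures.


D = D0 * exp(-Qd / (R*T))
T = 1294.15 K
D = 1.3081e-04 * exp(-187e3 / (8.314 * 1294.15))
D = 3.704e-12 m^2/s


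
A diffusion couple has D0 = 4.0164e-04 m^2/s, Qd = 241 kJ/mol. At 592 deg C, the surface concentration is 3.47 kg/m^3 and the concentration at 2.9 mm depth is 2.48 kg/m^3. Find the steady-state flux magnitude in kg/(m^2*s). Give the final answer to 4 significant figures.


Step 1: D = D0 * exp(-Qd/(R*T))
T = 592 + 273.15 = 865.15 K
D = 4.0164e-04 * exp(-241e3 / (8.314 * 865.15)) = 1.12876e-18 m^2/s
Step 2: J = D * (C1 - C2) / dx
J = 1.12876e-18 * (3.47 - 2.48) / 2.9e-03
J = 3.853e-16 kg/(m^2*s)


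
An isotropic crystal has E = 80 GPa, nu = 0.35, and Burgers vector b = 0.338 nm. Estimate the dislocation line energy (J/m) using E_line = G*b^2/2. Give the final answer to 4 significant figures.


Step 1: G = E / (2*(1+nu))
G = 80 / (2*(1+0.35)) = 29.6296 GPa = 2.96296e+10 Pa
Step 2: E_line = G*b^2/2
b = 0.338 nm = 3.38e-10 m
E_line = 0.5 * 2.96296e+10 * (3.38e-10)^2 = 1.693e-09 J/m


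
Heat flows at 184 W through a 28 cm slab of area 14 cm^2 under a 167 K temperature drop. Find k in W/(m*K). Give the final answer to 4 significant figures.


k = Q*L / (A*dT)
L = 0.28 m, A = 1.4e-03 m^2
k = 184 * 0.28 / (1.4e-03 * 167)
k = 220.4 W/(m*K)


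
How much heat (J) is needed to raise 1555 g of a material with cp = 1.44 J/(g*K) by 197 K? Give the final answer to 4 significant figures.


Q = m * cp * dT
Q = 1555 * 1.44 * 197
Q = 441100 J


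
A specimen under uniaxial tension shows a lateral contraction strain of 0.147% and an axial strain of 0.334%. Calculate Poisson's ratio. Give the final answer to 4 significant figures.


nu = -epsilon_lat / epsilon_axial
Lateral strain is contraction (negative), so using magnitudes:
nu = 0.147 / 0.334
nu = 0.4401


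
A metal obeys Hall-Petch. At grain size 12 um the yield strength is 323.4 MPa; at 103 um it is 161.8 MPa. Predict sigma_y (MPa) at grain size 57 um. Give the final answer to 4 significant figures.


sigma_y = sigma0 + k / sqrt(d)
1/sqrt(d1) = 1/sqrt(1.2e-05) = 288.675;  1/sqrt(d2) = 98.5329
k = (sigma1 - sigma2) / (1/sqrt(d1) - 1/sqrt(d2)) = (323.4 - 161.8) / (288.675 - 98.5329) = 0.84989 MPa*m^0.5
sigma0 = sigma1 - k/sqrt(d1) = 323.4 - 0.84989*288.675 = 78.0578 MPa
sigma_y(d3) = 78.0578 + 0.84989 / sqrt(5.7e-05) = 190.6 MPa


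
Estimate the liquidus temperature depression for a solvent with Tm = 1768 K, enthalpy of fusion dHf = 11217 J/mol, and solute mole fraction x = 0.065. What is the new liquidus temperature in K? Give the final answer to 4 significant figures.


dT = R*Tm^2*x / dHf
dT = 8.314 * 1768^2 * 0.065 / 11217
dT = 150.595 K
T_new = 1768 - 150.595 = 1617 K


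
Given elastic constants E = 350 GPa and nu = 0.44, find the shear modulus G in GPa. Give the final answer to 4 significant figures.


G = E / (2*(1+nu))
G = 350 / (2*(1+0.44))
G = 121.5 GPa


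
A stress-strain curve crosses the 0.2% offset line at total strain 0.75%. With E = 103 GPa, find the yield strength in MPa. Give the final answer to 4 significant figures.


Offset strain = 0.002
Elastic strain at yield = total_strain - offset = 7.5e-03 - 0.002 = 5.5e-03
sigma_y = E * elastic_strain = 103000 * 5.5e-03
sigma_y = 566.5 MPa


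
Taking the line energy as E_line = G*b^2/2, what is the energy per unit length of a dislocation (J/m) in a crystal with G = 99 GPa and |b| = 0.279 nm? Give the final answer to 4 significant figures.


E = G*b^2/2
b = 0.279 nm = 2.79e-10 m
G = 99 GPa = 9.9e+10 Pa
E = 0.5 * 9.9e+10 * (2.79e-10)^2
E = 3.853e-09 J/m


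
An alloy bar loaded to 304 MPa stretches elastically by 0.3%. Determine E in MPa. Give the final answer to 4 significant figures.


E = sigma / epsilon
epsilon = 0.3% = 3e-03
E = 304 / 3e-03
E = 101300 MPa


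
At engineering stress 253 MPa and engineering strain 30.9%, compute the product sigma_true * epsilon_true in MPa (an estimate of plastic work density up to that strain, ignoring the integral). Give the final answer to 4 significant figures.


sigma_true = sigma_eng * (1 + epsilon_eng)
sigma_true = 253 * (1 + 0.309) = 331.177 MPa
epsilon_true = ln(1 + epsilon_eng)
epsilon_true = ln(1 + 0.309) = 0.269263
sigma_true * epsilon_true = 331.177 * 0.269263 = 89.17 MPa


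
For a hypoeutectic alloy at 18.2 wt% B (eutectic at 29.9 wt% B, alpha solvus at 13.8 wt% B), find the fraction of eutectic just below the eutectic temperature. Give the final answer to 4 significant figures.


f_primary = (C_e - C0) / (C_e - C_alpha_max)
f_primary = (29.9 - 18.2) / (29.9 - 13.8)
f_primary = 0.726708
f_eutectic = 1 - 0.726708 = 0.2733


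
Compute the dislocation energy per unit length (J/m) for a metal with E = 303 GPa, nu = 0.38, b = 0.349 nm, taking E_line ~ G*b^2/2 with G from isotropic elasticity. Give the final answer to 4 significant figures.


Step 1: G = E / (2*(1+nu))
G = 303 / (2*(1+0.38)) = 109.783 GPa = 1.09783e+11 Pa
Step 2: E_line = G*b^2/2
b = 0.349 nm = 3.49e-10 m
E_line = 0.5 * 1.09783e+11 * (3.49e-10)^2 = 6.686e-09 J/m


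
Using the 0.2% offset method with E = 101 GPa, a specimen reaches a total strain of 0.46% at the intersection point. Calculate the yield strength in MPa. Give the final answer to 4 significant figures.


Offset strain = 0.002
Elastic strain at yield = total_strain - offset = 4.6e-03 - 0.002 = 2.6e-03
sigma_y = E * elastic_strain = 101000 * 2.6e-03
sigma_y = 262.6 MPa


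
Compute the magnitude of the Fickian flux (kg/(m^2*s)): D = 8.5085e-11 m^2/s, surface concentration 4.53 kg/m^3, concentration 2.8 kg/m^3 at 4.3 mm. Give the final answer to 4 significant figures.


J = -D * (dC/dx) = D * (C1 - C2) / dx
J = 8.5085e-11 * (4.53 - 2.8) / 4.3e-03
J = 3.423e-08 kg/(m^2*s)


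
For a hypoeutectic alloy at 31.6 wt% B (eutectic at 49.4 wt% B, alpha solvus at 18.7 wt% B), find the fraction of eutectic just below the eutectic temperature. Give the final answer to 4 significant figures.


f_primary = (C_e - C0) / (C_e - C_alpha_max)
f_primary = (49.4 - 31.6) / (49.4 - 18.7)
f_primary = 0.579805
f_eutectic = 1 - 0.579805 = 0.4202


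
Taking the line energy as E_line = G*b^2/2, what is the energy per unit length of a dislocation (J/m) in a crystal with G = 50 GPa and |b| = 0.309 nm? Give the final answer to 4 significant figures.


E = G*b^2/2
b = 0.309 nm = 3.09e-10 m
G = 50 GPa = 5e+10 Pa
E = 0.5 * 5e+10 * (3.09e-10)^2
E = 2.387e-09 J/m


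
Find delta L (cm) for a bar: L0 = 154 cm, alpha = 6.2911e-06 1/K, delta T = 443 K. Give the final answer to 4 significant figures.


dL = L0 * alpha * dT
dL = 154 * 6.2911e-06 * 443
dL = 0.4292 cm


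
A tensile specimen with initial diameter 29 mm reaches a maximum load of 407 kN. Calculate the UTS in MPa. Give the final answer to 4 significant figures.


A0 = pi*(d/2)^2 = pi*(29/2)^2 = 660.52 mm^2
UTS = F_max / A0 = 407*1000 / 660.52
UTS = 616.2 MPa


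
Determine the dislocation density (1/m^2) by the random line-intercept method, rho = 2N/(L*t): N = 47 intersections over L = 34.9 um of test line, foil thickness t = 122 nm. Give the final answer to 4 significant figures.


rho = 2N / (L * t)
L = 34.9 um = 3.49e-05 m, t = 122 nm = 1.22e-07 m
rho = 2 * 47 / (3.49e-05 * 1.22e-07)
rho = 2.208e+13 1/m^2


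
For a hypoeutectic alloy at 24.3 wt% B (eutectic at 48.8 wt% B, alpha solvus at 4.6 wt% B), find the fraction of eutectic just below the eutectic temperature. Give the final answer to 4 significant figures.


f_primary = (C_e - C0) / (C_e - C_alpha_max)
f_primary = (48.8 - 24.3) / (48.8 - 4.6)
f_primary = 0.554299
f_eutectic = 1 - 0.554299 = 0.4457


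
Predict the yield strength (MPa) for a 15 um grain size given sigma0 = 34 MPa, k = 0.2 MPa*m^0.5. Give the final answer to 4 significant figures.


sigma_y = sigma0 + k / sqrt(d)
d = 15 um = 1.5e-05 m
sigma_y = 34 + 0.2 / sqrt(1.5e-05)
sigma_y = 85.64 MPa


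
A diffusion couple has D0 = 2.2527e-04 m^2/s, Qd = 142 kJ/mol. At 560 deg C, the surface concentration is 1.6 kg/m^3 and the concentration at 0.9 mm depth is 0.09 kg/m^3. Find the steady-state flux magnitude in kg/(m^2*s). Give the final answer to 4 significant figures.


Step 1: D = D0 * exp(-Qd/(R*T))
T = 560 + 273.15 = 833.15 K
D = 2.2527e-04 * exp(-142e3 / (8.314 * 833.15)) = 2.81605e-13 m^2/s
Step 2: J = D * (C1 - C2) / dx
J = 2.81605e-13 * (1.6 - 0.09) / 9e-04
J = 4.725e-10 kg/(m^2*s)


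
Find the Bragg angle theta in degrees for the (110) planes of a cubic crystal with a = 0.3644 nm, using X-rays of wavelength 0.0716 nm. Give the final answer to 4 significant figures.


d = a / sqrt(h^2+k^2+l^2)
d = 0.3644 / sqrt(2) = 0.25767 nm
lambda = 2*d*sin(theta)  =>  sin(theta) = lambda / (2*d)
sin(theta) = 0.0716 / (2 * 0.25767) = 0.138938
theta = 7.986 deg


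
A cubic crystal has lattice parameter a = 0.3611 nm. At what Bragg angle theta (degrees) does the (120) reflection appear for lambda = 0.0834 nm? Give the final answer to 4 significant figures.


d = a / sqrt(h^2+k^2+l^2)
d = 0.3611 / sqrt(5) = 0.161489 nm
lambda = 2*d*sin(theta)  =>  sin(theta) = lambda / (2*d)
sin(theta) = 0.0834 / (2 * 0.161489) = 0.258222
theta = 14.96 deg


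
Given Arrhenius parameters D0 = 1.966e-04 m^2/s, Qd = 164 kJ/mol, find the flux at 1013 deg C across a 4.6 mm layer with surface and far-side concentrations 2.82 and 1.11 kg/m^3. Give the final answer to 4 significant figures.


Step 1: D = D0 * exp(-Qd/(R*T))
T = 1013 + 273.15 = 1286.15 K
D = 1.966e-04 * exp(-164e3 / (8.314 * 1286.15)) = 4.2932e-11 m^2/s
Step 2: J = D * (C1 - C2) / dx
J = 4.2932e-11 * (2.82 - 1.11) / 4.6e-03
J = 1.596e-08 kg/(m^2*s)


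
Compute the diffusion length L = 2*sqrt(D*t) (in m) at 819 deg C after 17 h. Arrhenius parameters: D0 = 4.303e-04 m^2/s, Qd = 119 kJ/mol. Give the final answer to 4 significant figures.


Step 1: D = D0 * exp(-Qd/(R*T))
T = 1092.15 K
D = 4.303e-04 * exp(-119e3 / (8.314 * 1092.15)) = 8.75208e-10 m^2/s
Step 2: L = 2*sqrt(D*t)
t = 17 h = 61200 s
L = 2*sqrt(8.75208e-10 * 61200) = 0.01464 m


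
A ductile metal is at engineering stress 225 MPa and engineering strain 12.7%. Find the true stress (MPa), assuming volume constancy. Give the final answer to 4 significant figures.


sigma_true = sigma_eng * (1 + epsilon_eng)
sigma_true = 225 * (1 + 0.127)
sigma_true = 253.6 MPa


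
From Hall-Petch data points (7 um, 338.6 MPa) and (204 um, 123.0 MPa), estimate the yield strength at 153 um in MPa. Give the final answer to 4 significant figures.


sigma_y = sigma0 + k / sqrt(d)
1/sqrt(d1) = 1/sqrt(7e-06) = 377.964;  1/sqrt(d2) = 70.014
k = (sigma1 - sigma2) / (1/sqrt(d1) - 1/sqrt(d2)) = (338.6 - 123.0) / (377.964 - 70.014) = 0.700113 MPa*m^0.5
sigma0 = sigma1 - k/sqrt(d1) = 338.6 - 0.700113*377.964 = 73.9823 MPa
sigma_y(d3) = 73.9823 + 0.700113 / sqrt(1.53e-04) = 130.6 MPa


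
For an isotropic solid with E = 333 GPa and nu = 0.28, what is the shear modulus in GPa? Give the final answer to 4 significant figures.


G = E / (2*(1+nu))
G = 333 / (2*(1+0.28))
G = 130.1 GPa


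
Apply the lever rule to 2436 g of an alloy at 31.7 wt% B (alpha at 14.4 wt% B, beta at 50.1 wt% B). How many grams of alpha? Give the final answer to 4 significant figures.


f_alpha = (C_beta - C0) / (C_beta - C_alpha)
f_alpha = (50.1 - 31.7) / (50.1 - 14.4) = 0.515406
m_alpha = f_alpha * m_total = 0.515406 * 2436 = 1256 g


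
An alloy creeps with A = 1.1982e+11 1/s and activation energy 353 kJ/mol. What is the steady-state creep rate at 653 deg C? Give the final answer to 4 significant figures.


rate = A * exp(-Q / (R*T))
T = 653 + 273.15 = 926.15 K
rate = 1.1982e+11 * exp(-353e3 / (8.314 * 926.15))
rate = 1.475e-09 1/s


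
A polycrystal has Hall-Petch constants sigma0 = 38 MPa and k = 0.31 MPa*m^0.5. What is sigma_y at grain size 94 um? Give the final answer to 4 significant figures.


sigma_y = sigma0 + k / sqrt(d)
d = 94 um = 9.4e-05 m
sigma_y = 38 + 0.31 / sqrt(9.4e-05)
sigma_y = 69.97 MPa


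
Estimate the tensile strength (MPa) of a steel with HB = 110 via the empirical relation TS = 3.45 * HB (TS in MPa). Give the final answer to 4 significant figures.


TS (MPa) = 3.45 * HB
TS = 3.45 * 110
TS = 379.5 MPa


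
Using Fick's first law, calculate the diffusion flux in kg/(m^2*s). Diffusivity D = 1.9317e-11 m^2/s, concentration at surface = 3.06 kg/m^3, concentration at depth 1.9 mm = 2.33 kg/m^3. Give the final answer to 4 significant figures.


J = -D * (dC/dx) = D * (C1 - C2) / dx
J = 1.9317e-11 * (3.06 - 2.33) / 1.9e-03
J = 7.422e-09 kg/(m^2*s)


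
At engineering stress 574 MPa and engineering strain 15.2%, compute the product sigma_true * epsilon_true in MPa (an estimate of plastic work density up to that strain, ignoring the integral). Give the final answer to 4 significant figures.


sigma_true = sigma_eng * (1 + epsilon_eng)
sigma_true = 574 * (1 + 0.152) = 661.248 MPa
epsilon_true = ln(1 + epsilon_eng)
epsilon_true = ln(1 + 0.152) = 0.1415
sigma_true * epsilon_true = 661.248 * 0.1415 = 93.57 MPa


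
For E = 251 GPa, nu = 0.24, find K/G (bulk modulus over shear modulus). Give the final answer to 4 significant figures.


G = E / (2*(1+nu))
G = 251 / (2*(1+0.24)) = 101.21 GPa
K = E / (3*(1-2*nu))
K = 251 / (3*(1-2*0.24)) = 160.897 GPa
K/G = 160.897 / 101.21 = 1.59


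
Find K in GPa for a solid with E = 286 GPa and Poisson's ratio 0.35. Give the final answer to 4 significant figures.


K = E / (3*(1-2*nu))
K = 286 / (3*(1-2*0.35))
K = 317.8 GPa


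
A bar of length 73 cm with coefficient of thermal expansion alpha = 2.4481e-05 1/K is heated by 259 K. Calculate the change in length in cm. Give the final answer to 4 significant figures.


dL = L0 * alpha * dT
dL = 73 * 2.4481e-05 * 259
dL = 0.4629 cm


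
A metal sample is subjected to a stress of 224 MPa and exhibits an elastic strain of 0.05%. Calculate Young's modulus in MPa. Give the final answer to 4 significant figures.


E = sigma / epsilon
epsilon = 0.05% = 5e-04
E = 224 / 5e-04
E = 448000 MPa


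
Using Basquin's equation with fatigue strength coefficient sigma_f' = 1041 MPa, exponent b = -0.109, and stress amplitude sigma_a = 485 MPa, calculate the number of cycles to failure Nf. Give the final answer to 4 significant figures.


sigma_a = sigma_f' * (2*Nf)^b
2*Nf = (sigma_a / sigma_f')^(1/b)
2*Nf = (485 / 1041)^(1/-0.109)
2*Nf = 1104.59
Nf = 552.3 cycles


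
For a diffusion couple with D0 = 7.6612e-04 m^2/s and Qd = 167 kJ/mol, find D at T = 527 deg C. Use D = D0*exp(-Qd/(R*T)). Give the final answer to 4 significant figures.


D = D0 * exp(-Qd / (R*T))
T = 800.15 K
D = 7.6612e-04 * exp(-167e3 / (8.314 * 800.15))
D = 9.593e-15 m^2/s


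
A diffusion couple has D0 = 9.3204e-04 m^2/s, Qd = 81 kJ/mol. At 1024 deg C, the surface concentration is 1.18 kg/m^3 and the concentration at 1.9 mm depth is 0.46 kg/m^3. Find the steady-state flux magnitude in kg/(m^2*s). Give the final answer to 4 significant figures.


Step 1: D = D0 * exp(-Qd/(R*T))
T = 1024 + 273.15 = 1297.15 K
D = 9.3204e-04 * exp(-81e3 / (8.314 * 1297.15)) = 5.09972e-07 m^2/s
Step 2: J = D * (C1 - C2) / dx
J = 5.09972e-07 * (1.18 - 0.46) / 1.9e-03
J = 1.933e-04 kg/(m^2*s)


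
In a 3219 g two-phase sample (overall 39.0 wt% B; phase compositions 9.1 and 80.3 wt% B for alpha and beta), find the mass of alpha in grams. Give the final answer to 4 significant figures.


f_alpha = (C_beta - C0) / (C_beta - C_alpha)
f_alpha = (80.3 - 39.0) / (80.3 - 9.1) = 0.580056
m_alpha = f_alpha * m_total = 0.580056 * 3219 = 1867 g


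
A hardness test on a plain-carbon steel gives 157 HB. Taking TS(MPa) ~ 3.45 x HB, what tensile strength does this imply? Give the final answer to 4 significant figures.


TS (MPa) = 3.45 * HB
TS = 3.45 * 157
TS = 541.7 MPa


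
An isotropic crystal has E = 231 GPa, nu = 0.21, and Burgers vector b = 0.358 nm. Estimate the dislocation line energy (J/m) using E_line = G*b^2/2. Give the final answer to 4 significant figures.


Step 1: G = E / (2*(1+nu))
G = 231 / (2*(1+0.21)) = 95.4545 GPa = 9.54545e+10 Pa
Step 2: E_line = G*b^2/2
b = 0.358 nm = 3.58e-10 m
E_line = 0.5 * 9.54545e+10 * (3.58e-10)^2 = 6.117e-09 J/m


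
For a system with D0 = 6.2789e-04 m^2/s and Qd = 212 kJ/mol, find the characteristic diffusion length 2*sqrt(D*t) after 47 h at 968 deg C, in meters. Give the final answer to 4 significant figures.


Step 1: D = D0 * exp(-Qd/(R*T))
T = 1241.15 K
D = 6.2789e-04 * exp(-212e3 / (8.314 * 1241.15)) = 7.50581e-13 m^2/s
Step 2: L = 2*sqrt(D*t)
t = 47 h = 169200 s
L = 2*sqrt(7.50581e-13 * 169200) = 7.127e-04 m


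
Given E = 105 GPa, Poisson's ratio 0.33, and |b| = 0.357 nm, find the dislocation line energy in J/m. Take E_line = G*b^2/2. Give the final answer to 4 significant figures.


Step 1: G = E / (2*(1+nu))
G = 105 / (2*(1+0.33)) = 39.4737 GPa = 3.94737e+10 Pa
Step 2: E_line = G*b^2/2
b = 0.357 nm = 3.57e-10 m
E_line = 0.5 * 3.94737e+10 * (3.57e-10)^2 = 2.515e-09 J/m


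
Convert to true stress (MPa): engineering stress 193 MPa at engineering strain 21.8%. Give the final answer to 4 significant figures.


sigma_true = sigma_eng * (1 + epsilon_eng)
sigma_true = 193 * (1 + 0.218)
sigma_true = 235.1 MPa


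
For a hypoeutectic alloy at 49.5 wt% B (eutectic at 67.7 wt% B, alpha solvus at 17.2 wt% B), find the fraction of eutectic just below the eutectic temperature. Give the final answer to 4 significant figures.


f_primary = (C_e - C0) / (C_e - C_alpha_max)
f_primary = (67.7 - 49.5) / (67.7 - 17.2)
f_primary = 0.360396
f_eutectic = 1 - 0.360396 = 0.6396


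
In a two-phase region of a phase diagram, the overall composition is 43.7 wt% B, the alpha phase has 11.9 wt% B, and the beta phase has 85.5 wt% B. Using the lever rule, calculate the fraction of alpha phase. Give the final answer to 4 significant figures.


f_alpha = (C_beta - C0) / (C_beta - C_alpha)
f_alpha = (85.5 - 43.7) / (85.5 - 11.9)
f_alpha = 0.5679


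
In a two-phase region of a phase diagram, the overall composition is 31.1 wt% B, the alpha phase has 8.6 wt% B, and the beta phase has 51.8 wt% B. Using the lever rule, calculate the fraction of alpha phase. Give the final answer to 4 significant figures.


f_alpha = (C_beta - C0) / (C_beta - C_alpha)
f_alpha = (51.8 - 31.1) / (51.8 - 8.6)
f_alpha = 0.4792


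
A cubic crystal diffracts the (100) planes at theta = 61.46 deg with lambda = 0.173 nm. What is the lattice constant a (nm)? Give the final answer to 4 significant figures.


d = lambda / (2*sin(theta))
d = 0.173 / (2*sin(61.46 deg))
d = 0.0984651 nm
a = d * sqrt(h^2+k^2+l^2) = 0.0984651 * sqrt(1)
a = 0.09847 nm


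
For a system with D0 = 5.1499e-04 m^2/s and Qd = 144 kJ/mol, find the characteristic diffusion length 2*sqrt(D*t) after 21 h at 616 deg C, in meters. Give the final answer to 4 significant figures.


Step 1: D = D0 * exp(-Qd/(R*T))
T = 889.15 K
D = 5.1499e-04 * exp(-144e3 / (8.314 * 889.15)) = 1.78635e-12 m^2/s
Step 2: L = 2*sqrt(D*t)
t = 21 h = 75600 s
L = 2*sqrt(1.78635e-12 * 75600) = 7.35e-04 m


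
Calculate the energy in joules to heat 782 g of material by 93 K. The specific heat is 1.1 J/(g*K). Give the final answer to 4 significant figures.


Q = m * cp * dT
Q = 782 * 1.1 * 93
Q = 80000 J


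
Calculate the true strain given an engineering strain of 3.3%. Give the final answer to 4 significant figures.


epsilon_true = ln(1 + epsilon_eng)
epsilon_true = ln(1 + 0.033)
epsilon_true = 0.03247


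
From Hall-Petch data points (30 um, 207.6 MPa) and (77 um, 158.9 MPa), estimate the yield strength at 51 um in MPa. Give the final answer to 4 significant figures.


sigma_y = sigma0 + k / sqrt(d)
1/sqrt(d1) = 1/sqrt(3e-05) = 182.574;  1/sqrt(d2) = 113.961
k = (sigma1 - sigma2) / (1/sqrt(d1) - 1/sqrt(d2)) = (207.6 - 158.9) / (182.574 - 113.961) = 0.709772 MPa*m^0.5
sigma0 = sigma1 - k/sqrt(d1) = 207.6 - 0.709772*182.574 = 78.014 MPa
sigma_y(d3) = 78.014 + 0.709772 / sqrt(5.1e-05) = 177.4 MPa


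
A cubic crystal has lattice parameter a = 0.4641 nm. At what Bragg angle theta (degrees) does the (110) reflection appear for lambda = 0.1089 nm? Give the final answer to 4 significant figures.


d = a / sqrt(h^2+k^2+l^2)
d = 0.4641 / sqrt(2) = 0.328168 nm
lambda = 2*d*sin(theta)  =>  sin(theta) = lambda / (2*d)
sin(theta) = 0.1089 / (2 * 0.328168) = 0.165921
theta = 9.551 deg


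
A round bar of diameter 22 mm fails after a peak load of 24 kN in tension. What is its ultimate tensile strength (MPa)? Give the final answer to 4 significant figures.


A0 = pi*(d/2)^2 = pi*(22/2)^2 = 380.133 mm^2
UTS = F_max / A0 = 24*1000 / 380.133
UTS = 63.14 MPa


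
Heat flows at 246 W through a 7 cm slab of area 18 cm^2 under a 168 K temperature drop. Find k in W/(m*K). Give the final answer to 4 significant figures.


k = Q*L / (A*dT)
L = 0.07 m, A = 1.8e-03 m^2
k = 246 * 0.07 / (1.8e-03 * 168)
k = 56.94 W/(m*K)


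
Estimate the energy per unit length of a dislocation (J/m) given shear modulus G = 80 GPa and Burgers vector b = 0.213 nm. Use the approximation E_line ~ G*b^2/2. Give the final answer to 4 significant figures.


E = G*b^2/2
b = 0.213 nm = 2.13e-10 m
G = 80 GPa = 8e+10 Pa
E = 0.5 * 8e+10 * (2.13e-10)^2
E = 1.815e-09 J/m


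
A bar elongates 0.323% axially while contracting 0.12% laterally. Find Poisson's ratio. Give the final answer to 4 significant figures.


nu = -epsilon_lat / epsilon_axial
Lateral strain is contraction (negative), so using magnitudes:
nu = 0.12 / 0.323
nu = 0.3715


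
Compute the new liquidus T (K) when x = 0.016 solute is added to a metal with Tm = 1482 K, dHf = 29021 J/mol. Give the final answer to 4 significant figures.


dT = R*Tm^2*x / dHf
dT = 8.314 * 1482^2 * 0.016 / 29021
dT = 10.0673 K
T_new = 1482 - 10.0673 = 1472 K


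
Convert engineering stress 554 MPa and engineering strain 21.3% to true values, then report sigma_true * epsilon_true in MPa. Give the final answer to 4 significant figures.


sigma_true = sigma_eng * (1 + epsilon_eng)
sigma_true = 554 * (1 + 0.213) = 672.002 MPa
epsilon_true = ln(1 + epsilon_eng)
epsilon_true = ln(1 + 0.213) = 0.193097
sigma_true * epsilon_true = 672.002 * 0.193097 = 129.8 MPa


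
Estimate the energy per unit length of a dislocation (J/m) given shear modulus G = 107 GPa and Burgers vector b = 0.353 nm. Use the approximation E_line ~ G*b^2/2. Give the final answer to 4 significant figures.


E = G*b^2/2
b = 0.353 nm = 3.53e-10 m
G = 107 GPa = 1.07e+11 Pa
E = 0.5 * 1.07e+11 * (3.53e-10)^2
E = 6.667e-09 J/m


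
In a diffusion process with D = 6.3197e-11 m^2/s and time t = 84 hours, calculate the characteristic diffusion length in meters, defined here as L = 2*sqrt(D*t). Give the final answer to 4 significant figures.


t = 84 hr = 302400 s
Diffusion length = 2*sqrt(D*t)
= 2*sqrt(6.3197e-11 * 302400)
= 8.743e-03 m


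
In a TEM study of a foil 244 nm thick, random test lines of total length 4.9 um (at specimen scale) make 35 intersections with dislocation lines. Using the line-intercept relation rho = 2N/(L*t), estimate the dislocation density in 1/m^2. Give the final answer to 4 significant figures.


rho = 2N / (L * t)
L = 4.9 um = 4.9e-06 m, t = 244 nm = 2.44e-07 m
rho = 2 * 35 / (4.9e-06 * 2.44e-07)
rho = 5.855e+13 1/m^2


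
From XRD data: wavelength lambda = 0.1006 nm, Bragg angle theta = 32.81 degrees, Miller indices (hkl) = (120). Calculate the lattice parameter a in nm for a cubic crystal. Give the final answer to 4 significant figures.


d = lambda / (2*sin(theta))
d = 0.1006 / (2*sin(32.81 deg))
d = 0.0928293 nm
a = d * sqrt(h^2+k^2+l^2) = 0.0928293 * sqrt(5)
a = 0.2076 nm


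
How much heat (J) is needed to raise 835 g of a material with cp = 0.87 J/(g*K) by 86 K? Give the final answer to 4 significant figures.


Q = m * cp * dT
Q = 835 * 0.87 * 86
Q = 62470 J


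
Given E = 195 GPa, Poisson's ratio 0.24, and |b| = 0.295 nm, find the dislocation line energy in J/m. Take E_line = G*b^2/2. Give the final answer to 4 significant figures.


Step 1: G = E / (2*(1+nu))
G = 195 / (2*(1+0.24)) = 78.629 GPa = 7.8629e+10 Pa
Step 2: E_line = G*b^2/2
b = 0.295 nm = 2.95e-10 m
E_line = 0.5 * 7.8629e+10 * (2.95e-10)^2 = 3.421e-09 J/m


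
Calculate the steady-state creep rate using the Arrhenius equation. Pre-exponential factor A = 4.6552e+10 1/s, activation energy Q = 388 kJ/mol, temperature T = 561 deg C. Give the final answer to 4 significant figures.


rate = A * exp(-Q / (R*T))
T = 561 + 273.15 = 834.15 K
rate = 4.6552e+10 * exp(-388e3 / (8.314 * 834.15))
rate = 2.347e-14 1/s


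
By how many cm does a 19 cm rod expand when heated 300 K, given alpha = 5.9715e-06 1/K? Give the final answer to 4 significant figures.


dL = L0 * alpha * dT
dL = 19 * 5.9715e-06 * 300
dL = 0.03404 cm


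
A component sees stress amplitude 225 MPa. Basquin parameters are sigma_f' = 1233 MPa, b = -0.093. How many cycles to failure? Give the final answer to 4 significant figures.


sigma_a = sigma_f' * (2*Nf)^b
2*Nf = (sigma_a / sigma_f')^(1/b)
2*Nf = (225 / 1233)^(1/-0.093)
2*Nf = 8.78774e+07
Nf = 4.394e+07 cycles


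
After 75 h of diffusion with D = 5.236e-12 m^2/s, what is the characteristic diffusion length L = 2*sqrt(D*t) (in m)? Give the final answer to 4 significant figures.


t = 75 hr = 270000 s
Diffusion length = 2*sqrt(D*t)
= 2*sqrt(5.236e-12 * 270000)
= 2.378e-03 m


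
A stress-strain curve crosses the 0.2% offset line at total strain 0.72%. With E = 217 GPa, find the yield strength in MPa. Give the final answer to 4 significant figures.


Offset strain = 0.002
Elastic strain at yield = total_strain - offset = 7.2e-03 - 0.002 = 5.2e-03
sigma_y = E * elastic_strain = 217000 * 5.2e-03
sigma_y = 1128 MPa


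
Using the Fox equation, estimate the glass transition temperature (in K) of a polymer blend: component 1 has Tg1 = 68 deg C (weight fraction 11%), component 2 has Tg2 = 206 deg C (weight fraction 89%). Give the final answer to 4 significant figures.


1/Tg = w1/Tg1 + w2/Tg2 (in Kelvin)
Tg1 = 341.15 K, Tg2 = 479.15 K
1/Tg = 0.11/341.15 + 0.89/479.15
Tg = 458.7 K


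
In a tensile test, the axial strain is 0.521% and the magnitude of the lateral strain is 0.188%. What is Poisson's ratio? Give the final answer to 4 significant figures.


nu = -epsilon_lat / epsilon_axial
Lateral strain is contraction (negative), so using magnitudes:
nu = 0.188 / 0.521
nu = 0.3608


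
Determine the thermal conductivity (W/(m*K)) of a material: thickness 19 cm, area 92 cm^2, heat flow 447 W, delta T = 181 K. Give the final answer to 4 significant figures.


k = Q*L / (A*dT)
L = 0.19 m, A = 9.2e-03 m^2
k = 447 * 0.19 / (9.2e-03 * 181)
k = 51 W/(m*K)


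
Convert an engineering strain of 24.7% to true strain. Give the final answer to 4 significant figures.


epsilon_true = ln(1 + epsilon_eng)
epsilon_true = ln(1 + 0.247)
epsilon_true = 0.2207


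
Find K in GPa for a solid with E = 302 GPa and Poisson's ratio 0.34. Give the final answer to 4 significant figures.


K = E / (3*(1-2*nu))
K = 302 / (3*(1-2*0.34))
K = 314.6 GPa


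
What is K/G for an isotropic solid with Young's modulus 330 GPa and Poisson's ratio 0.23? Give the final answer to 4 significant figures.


G = E / (2*(1+nu))
G = 330 / (2*(1+0.23)) = 134.146 GPa
K = E / (3*(1-2*nu))
K = 330 / (3*(1-2*0.23)) = 203.704 GPa
K/G = 203.704 / 134.146 = 1.519


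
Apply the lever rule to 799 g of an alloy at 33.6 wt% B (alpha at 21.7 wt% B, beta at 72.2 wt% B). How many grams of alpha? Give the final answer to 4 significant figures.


f_alpha = (C_beta - C0) / (C_beta - C_alpha)
f_alpha = (72.2 - 33.6) / (72.2 - 21.7) = 0.764356
m_alpha = f_alpha * m_total = 0.764356 * 799 = 610.7 g


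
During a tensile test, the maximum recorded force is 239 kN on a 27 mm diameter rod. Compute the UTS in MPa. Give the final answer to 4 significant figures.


A0 = pi*(d/2)^2 = pi*(27/2)^2 = 572.555 mm^2
UTS = F_max / A0 = 239*1000 / 572.555
UTS = 417.4 MPa


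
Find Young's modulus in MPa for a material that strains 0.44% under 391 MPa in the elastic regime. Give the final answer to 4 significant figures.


E = sigma / epsilon
epsilon = 0.44% = 4.4e-03
E = 391 / 4.4e-03
E = 88860 MPa


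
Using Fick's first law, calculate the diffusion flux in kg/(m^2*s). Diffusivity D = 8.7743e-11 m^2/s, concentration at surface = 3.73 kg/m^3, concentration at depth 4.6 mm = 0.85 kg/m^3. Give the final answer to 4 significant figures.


J = -D * (dC/dx) = D * (C1 - C2) / dx
J = 8.7743e-11 * (3.73 - 0.85) / 4.6e-03
J = 5.493e-08 kg/(m^2*s)


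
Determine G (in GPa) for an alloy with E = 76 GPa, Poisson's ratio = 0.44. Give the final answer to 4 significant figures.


G = E / (2*(1+nu))
G = 76 / (2*(1+0.44))
G = 26.39 GPa


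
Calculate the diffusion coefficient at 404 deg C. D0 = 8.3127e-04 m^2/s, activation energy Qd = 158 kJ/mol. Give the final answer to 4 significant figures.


D = D0 * exp(-Qd / (R*T))
T = 677.15 K
D = 8.3127e-04 * exp(-158e3 / (8.314 * 677.15))
D = 5.387e-16 m^2/s


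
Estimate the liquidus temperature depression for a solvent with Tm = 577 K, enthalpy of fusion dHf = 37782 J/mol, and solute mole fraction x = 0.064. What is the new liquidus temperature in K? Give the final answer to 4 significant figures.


dT = R*Tm^2*x / dHf
dT = 8.314 * 577^2 * 0.064 / 37782
dT = 4.68875 K
T_new = 577 - 4.68875 = 572.3 K


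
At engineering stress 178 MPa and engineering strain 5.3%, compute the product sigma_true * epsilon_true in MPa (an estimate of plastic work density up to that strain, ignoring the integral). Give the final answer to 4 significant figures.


sigma_true = sigma_eng * (1 + epsilon_eng)
sigma_true = 178 * (1 + 0.053) = 187.434 MPa
epsilon_true = ln(1 + epsilon_eng)
epsilon_true = ln(1 + 0.053) = 0.0516432
sigma_true * epsilon_true = 187.434 * 0.0516432 = 9.68 MPa


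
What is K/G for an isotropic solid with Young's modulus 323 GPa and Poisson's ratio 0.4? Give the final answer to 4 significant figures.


G = E / (2*(1+nu))
G = 323 / (2*(1+0.4)) = 115.357 GPa
K = E / (3*(1-2*nu))
K = 323 / (3*(1-2*0.4)) = 538.333 GPa
K/G = 538.333 / 115.357 = 4.667
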